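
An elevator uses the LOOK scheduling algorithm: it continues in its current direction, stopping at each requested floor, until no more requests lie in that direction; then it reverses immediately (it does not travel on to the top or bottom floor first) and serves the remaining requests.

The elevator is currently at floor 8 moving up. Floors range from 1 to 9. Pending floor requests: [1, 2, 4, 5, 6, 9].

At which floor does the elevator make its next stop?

Answer: 9

Derivation:
Current floor: 8, direction: up
Requests above: [9]
Requests below: [1, 2, 4, 5, 6]
Moving up and requests lie above → nearest above is min([9]) = 9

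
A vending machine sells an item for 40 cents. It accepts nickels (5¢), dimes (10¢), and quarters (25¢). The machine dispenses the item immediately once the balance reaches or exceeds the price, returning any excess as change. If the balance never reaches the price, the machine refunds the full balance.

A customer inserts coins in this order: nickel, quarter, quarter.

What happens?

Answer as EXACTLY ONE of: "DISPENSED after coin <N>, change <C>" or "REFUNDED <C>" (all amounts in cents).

Price: 40¢
Coin 1 (nickel, 5¢): balance = 5¢
Coin 2 (quarter, 25¢): balance = 30¢
Coin 3 (quarter, 25¢): balance = 55¢
  → balance >= price → DISPENSE, change = 55 - 40 = 15¢

Answer: DISPENSED after coin 3, change 15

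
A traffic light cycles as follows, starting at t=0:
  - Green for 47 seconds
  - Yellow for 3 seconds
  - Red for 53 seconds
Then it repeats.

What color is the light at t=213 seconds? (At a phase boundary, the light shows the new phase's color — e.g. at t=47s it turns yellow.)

Answer: green

Derivation:
Cycle length = 47 + 3 + 53 = 103s
t = 213, phase_t = 213 mod 103 = 7
7 < 47 (green end) → GREEN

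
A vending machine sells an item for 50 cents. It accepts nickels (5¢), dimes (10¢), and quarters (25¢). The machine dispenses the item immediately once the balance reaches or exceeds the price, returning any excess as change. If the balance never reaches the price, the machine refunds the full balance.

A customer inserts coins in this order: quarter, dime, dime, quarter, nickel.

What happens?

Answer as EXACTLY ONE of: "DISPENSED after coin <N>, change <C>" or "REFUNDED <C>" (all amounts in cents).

Answer: DISPENSED after coin 4, change 20

Derivation:
Price: 50¢
Coin 1 (quarter, 25¢): balance = 25¢
Coin 2 (dime, 10¢): balance = 35¢
Coin 3 (dime, 10¢): balance = 45¢
Coin 4 (quarter, 25¢): balance = 70¢
  → balance >= price → DISPENSE, change = 70 - 50 = 20¢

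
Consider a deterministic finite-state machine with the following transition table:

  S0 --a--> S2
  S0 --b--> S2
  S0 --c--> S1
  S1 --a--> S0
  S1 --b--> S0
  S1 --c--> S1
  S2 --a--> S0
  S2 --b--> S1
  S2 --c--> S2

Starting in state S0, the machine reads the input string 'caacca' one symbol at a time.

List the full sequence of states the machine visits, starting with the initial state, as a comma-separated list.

Answer: S0, S1, S0, S2, S2, S2, S0

Derivation:
Start: S0
  read 'c': S0 --c--> S1
  read 'a': S1 --a--> S0
  read 'a': S0 --a--> S2
  read 'c': S2 --c--> S2
  read 'c': S2 --c--> S2
  read 'a': S2 --a--> S0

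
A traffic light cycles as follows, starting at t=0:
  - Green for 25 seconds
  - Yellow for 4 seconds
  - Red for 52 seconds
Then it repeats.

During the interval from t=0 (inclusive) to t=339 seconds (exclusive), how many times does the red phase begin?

Cycle = 25+4+52 = 81s
red phase starts at t = k*81 + 29 for k=0,1,2,...
Need k*81+29 < 339 → k < 3.827
k ∈ {0, ..., 3} → 4 starts

Answer: 4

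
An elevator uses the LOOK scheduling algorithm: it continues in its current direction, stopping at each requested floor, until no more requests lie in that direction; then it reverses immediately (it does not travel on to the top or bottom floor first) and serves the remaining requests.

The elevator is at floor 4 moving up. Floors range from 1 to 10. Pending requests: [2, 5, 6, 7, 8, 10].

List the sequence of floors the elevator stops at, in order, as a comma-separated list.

Current: 4, moving UP
Serve above first (ascending): [5, 6, 7, 8, 10]
Then reverse, serve below (descending): [2]

Answer: 5, 6, 7, 8, 10, 2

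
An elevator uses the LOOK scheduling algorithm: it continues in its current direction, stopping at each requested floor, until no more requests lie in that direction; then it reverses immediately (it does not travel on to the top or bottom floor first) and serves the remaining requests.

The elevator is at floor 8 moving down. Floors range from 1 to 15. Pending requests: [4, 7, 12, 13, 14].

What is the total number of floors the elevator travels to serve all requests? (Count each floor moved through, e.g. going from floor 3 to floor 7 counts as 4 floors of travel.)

Answer: 14

Derivation:
Start at floor 8 moving down, LOOK stop order: [7, 4, 12, 13, 14]
  8 → 7: |7-8| = 1, total = 1
  7 → 4: |4-7| = 3, total = 4
  4 → 12: |12-4| = 8, total = 12
  12 → 13: |13-12| = 1, total = 13
  13 → 14: |14-13| = 1, total = 14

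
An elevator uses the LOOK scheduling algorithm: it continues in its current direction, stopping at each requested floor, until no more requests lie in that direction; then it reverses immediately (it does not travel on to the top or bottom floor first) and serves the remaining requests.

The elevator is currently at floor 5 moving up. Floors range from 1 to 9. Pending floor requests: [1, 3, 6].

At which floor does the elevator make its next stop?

Current floor: 5, direction: up
Requests above: [6]
Requests below: [1, 3]
Moving up and requests lie above → nearest above is min([6]) = 6

Answer: 6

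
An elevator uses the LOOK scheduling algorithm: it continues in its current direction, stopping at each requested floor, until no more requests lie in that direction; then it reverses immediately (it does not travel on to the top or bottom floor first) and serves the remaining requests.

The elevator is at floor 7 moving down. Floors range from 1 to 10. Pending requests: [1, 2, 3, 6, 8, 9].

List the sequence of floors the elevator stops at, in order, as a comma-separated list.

Answer: 6, 3, 2, 1, 8, 9

Derivation:
Current: 7, moving DOWN
Serve below first (descending): [6, 3, 2, 1]
Then reverse, serve above (ascending): [8, 9]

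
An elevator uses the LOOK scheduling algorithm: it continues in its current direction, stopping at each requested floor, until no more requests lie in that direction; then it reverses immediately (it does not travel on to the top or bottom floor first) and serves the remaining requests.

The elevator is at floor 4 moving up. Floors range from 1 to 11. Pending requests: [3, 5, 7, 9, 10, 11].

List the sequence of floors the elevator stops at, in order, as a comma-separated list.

Answer: 5, 7, 9, 10, 11, 3

Derivation:
Current: 4, moving UP
Serve above first (ascending): [5, 7, 9, 10, 11]
Then reverse, serve below (descending): [3]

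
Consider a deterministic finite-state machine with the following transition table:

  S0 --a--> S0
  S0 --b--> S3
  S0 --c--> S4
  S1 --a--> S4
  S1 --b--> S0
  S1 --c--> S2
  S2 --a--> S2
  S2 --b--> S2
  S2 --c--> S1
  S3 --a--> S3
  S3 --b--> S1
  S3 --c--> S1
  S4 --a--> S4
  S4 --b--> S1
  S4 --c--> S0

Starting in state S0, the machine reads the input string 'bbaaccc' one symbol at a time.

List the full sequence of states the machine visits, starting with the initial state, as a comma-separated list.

Start: S0
  read 'b': S0 --b--> S3
  read 'b': S3 --b--> S1
  read 'a': S1 --a--> S4
  read 'a': S4 --a--> S4
  read 'c': S4 --c--> S0
  read 'c': S0 --c--> S4
  read 'c': S4 --c--> S0

Answer: S0, S3, S1, S4, S4, S0, S4, S0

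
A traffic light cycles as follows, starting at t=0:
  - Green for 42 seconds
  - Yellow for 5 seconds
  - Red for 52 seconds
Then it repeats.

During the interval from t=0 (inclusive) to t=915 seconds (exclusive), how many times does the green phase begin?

Answer: 10

Derivation:
Cycle = 42+5+52 = 99s
green phase starts at t = k*99 + 0 for k=0,1,2,...
Need k*99+0 < 915 → k < 9.242
k ∈ {0, ..., 9} → 10 starts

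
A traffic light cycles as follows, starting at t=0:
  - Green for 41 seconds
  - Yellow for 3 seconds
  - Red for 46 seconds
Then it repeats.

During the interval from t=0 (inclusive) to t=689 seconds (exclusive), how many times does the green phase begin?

Cycle = 41+3+46 = 90s
green phase starts at t = k*90 + 0 for k=0,1,2,...
Need k*90+0 < 689 → k < 7.656
k ∈ {0, ..., 7} → 8 starts

Answer: 8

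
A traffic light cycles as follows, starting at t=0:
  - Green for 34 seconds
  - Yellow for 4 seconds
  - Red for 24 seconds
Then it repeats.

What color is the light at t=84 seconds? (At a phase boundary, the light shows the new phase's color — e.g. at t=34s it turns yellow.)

Answer: green

Derivation:
Cycle length = 34 + 4 + 24 = 62s
t = 84, phase_t = 84 mod 62 = 22
22 < 34 (green end) → GREEN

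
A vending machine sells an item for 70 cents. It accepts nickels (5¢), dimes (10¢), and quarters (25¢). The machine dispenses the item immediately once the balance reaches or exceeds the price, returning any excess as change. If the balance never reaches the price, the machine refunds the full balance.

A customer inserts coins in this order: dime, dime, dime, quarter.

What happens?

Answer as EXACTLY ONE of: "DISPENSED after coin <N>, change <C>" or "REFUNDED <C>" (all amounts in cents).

Price: 70¢
Coin 1 (dime, 10¢): balance = 10¢
Coin 2 (dime, 10¢): balance = 20¢
Coin 3 (dime, 10¢): balance = 30¢
Coin 4 (quarter, 25¢): balance = 55¢
All coins inserted, balance 55¢ < price 70¢ → REFUND 55¢

Answer: REFUNDED 55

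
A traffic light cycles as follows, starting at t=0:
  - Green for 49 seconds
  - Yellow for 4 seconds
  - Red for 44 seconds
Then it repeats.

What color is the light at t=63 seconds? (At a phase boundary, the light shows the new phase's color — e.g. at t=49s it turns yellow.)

Cycle length = 49 + 4 + 44 = 97s
t = 63, phase_t = 63 mod 97 = 63
63 >= 53 → RED

Answer: red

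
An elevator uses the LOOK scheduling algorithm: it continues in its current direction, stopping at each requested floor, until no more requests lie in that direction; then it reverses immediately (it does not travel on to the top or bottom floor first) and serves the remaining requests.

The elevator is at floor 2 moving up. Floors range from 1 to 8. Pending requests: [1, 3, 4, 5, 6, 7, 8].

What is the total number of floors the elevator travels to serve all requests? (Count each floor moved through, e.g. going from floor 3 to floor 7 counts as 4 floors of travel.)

Answer: 13

Derivation:
Start at floor 2 moving up, LOOK stop order: [3, 4, 5, 6, 7, 8, 1]
  2 → 3: |3-2| = 1, total = 1
  3 → 4: |4-3| = 1, total = 2
  4 → 5: |5-4| = 1, total = 3
  5 → 6: |6-5| = 1, total = 4
  6 → 7: |7-6| = 1, total = 5
  7 → 8: |8-7| = 1, total = 6
  8 → 1: |1-8| = 7, total = 13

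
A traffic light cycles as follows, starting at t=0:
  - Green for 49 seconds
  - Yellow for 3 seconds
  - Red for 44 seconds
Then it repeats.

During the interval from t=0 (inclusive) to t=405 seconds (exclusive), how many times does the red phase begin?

Cycle = 49+3+44 = 96s
red phase starts at t = k*96 + 52 for k=0,1,2,...
Need k*96+52 < 405 → k < 3.677
k ∈ {0, ..., 3} → 4 starts

Answer: 4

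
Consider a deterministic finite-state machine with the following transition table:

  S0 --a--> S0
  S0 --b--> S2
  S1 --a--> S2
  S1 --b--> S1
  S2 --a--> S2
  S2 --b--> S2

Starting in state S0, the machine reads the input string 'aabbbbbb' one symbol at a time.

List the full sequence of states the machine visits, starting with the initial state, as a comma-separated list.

Answer: S0, S0, S0, S2, S2, S2, S2, S2, S2

Derivation:
Start: S0
  read 'a': S0 --a--> S0
  read 'a': S0 --a--> S0
  read 'b': S0 --b--> S2
  read 'b': S2 --b--> S2
  read 'b': S2 --b--> S2
  read 'b': S2 --b--> S2
  read 'b': S2 --b--> S2
  read 'b': S2 --b--> S2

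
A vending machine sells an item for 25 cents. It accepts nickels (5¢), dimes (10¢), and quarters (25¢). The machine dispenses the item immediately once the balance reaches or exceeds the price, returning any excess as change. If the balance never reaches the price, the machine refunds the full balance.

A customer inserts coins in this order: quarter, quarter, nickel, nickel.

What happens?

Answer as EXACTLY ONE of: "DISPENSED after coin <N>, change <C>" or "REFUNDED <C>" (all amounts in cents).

Answer: DISPENSED after coin 1, change 0

Derivation:
Price: 25¢
Coin 1 (quarter, 25¢): balance = 25¢
  → balance >= price → DISPENSE, change = 25 - 25 = 0¢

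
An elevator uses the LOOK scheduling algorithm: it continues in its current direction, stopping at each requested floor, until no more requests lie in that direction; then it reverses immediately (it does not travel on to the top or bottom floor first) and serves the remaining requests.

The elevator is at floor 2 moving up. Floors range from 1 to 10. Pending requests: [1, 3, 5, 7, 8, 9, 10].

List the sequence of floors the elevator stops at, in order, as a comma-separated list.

Current: 2, moving UP
Serve above first (ascending): [3, 5, 7, 8, 9, 10]
Then reverse, serve below (descending): [1]

Answer: 3, 5, 7, 8, 9, 10, 1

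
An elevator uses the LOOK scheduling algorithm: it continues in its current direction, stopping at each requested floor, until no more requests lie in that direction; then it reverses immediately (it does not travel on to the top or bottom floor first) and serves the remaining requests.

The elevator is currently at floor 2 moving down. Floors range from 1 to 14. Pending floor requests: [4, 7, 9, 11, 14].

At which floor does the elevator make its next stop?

Answer: 4

Derivation:
Current floor: 2, direction: down
Requests above: [4, 7, 9, 11, 14]
Requests below: []
Moving down but no requests below → reverse; nearest above is min([4, 7, 9, 11, 14]) = 4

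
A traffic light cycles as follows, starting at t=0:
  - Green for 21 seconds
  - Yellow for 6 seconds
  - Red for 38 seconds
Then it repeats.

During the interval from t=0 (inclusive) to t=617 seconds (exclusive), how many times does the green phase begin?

Cycle = 21+6+38 = 65s
green phase starts at t = k*65 + 0 for k=0,1,2,...
Need k*65+0 < 617 → k < 9.492
k ∈ {0, ..., 9} → 10 starts

Answer: 10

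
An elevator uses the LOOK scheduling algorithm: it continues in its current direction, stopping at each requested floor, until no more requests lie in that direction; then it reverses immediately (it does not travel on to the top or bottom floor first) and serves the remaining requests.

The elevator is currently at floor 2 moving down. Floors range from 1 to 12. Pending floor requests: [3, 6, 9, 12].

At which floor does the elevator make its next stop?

Current floor: 2, direction: down
Requests above: [3, 6, 9, 12]
Requests below: []
Moving down but no requests below → reverse; nearest above is min([3, 6, 9, 12]) = 3

Answer: 3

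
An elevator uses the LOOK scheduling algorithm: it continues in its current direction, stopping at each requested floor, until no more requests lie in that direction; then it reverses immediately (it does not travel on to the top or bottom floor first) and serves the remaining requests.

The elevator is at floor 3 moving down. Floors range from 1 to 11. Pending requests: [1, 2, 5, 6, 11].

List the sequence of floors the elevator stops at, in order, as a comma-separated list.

Answer: 2, 1, 5, 6, 11

Derivation:
Current: 3, moving DOWN
Serve below first (descending): [2, 1]
Then reverse, serve above (ascending): [5, 6, 11]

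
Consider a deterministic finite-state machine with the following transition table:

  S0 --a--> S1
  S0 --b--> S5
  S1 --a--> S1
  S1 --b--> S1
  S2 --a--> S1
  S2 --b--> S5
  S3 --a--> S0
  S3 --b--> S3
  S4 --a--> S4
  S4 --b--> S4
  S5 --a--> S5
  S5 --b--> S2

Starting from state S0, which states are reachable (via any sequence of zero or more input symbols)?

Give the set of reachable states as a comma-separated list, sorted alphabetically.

BFS from S0:
  visit S0: S0--a-->S1 (new), S0--b-->S5 (new)
  visit S1: S1--a-->S1 (seen), S1--b-->S1 (seen)
  visit S5: S5--a-->S5 (seen), S5--b-->S2 (new)
  visit S2: S2--a-->S1 (seen), S2--b-->S5 (seen)

Answer: S0, S1, S2, S5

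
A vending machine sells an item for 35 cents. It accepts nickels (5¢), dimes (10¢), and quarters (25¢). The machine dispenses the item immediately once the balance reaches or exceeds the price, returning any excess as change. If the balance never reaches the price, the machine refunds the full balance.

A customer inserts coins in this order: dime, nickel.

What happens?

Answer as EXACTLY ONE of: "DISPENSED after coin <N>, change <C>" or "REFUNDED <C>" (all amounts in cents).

Answer: REFUNDED 15

Derivation:
Price: 35¢
Coin 1 (dime, 10¢): balance = 10¢
Coin 2 (nickel, 5¢): balance = 15¢
All coins inserted, balance 15¢ < price 35¢ → REFUND 15¢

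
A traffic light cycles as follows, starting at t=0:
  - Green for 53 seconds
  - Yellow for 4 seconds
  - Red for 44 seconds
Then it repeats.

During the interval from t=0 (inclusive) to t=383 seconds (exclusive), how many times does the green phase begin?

Answer: 4

Derivation:
Cycle = 53+4+44 = 101s
green phase starts at t = k*101 + 0 for k=0,1,2,...
Need k*101+0 < 383 → k < 3.792
k ∈ {0, ..., 3} → 4 starts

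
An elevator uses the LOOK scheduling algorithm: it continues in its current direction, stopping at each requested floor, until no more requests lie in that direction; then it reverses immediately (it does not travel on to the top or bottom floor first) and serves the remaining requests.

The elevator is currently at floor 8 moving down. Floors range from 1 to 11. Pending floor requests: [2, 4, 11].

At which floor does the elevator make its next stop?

Current floor: 8, direction: down
Requests above: [11]
Requests below: [2, 4]
Moving down and requests lie below → nearest below is max([2, 4]) = 4

Answer: 4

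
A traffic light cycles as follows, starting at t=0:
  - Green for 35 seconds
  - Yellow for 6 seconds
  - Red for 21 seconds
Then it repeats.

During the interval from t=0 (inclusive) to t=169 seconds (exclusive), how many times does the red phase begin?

Answer: 3

Derivation:
Cycle = 35+6+21 = 62s
red phase starts at t = k*62 + 41 for k=0,1,2,...
Need k*62+41 < 169 → k < 2.065
k ∈ {0, ..., 2} → 3 starts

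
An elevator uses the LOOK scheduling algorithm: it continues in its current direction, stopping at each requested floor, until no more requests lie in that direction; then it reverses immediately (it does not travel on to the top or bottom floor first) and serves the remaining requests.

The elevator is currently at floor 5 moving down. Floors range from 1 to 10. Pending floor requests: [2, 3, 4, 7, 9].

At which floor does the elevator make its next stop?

Current floor: 5, direction: down
Requests above: [7, 9]
Requests below: [2, 3, 4]
Moving down and requests lie below → nearest below is max([2, 3, 4]) = 4

Answer: 4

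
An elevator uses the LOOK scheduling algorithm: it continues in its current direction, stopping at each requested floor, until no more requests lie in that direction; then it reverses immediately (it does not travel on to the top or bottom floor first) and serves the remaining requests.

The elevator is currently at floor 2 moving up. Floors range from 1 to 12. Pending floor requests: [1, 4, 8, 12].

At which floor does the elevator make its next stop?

Current floor: 2, direction: up
Requests above: [4, 8, 12]
Requests below: [1]
Moving up and requests lie above → nearest above is min([4, 8, 12]) = 4

Answer: 4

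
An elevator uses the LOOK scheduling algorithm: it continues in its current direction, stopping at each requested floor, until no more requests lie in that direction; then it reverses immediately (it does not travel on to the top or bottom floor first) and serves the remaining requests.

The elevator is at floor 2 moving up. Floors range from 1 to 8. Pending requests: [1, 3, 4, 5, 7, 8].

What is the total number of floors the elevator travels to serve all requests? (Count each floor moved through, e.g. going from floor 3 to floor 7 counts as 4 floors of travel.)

Start at floor 2 moving up, LOOK stop order: [3, 4, 5, 7, 8, 1]
  2 → 3: |3-2| = 1, total = 1
  3 → 4: |4-3| = 1, total = 2
  4 → 5: |5-4| = 1, total = 3
  5 → 7: |7-5| = 2, total = 5
  7 → 8: |8-7| = 1, total = 6
  8 → 1: |1-8| = 7, total = 13

Answer: 13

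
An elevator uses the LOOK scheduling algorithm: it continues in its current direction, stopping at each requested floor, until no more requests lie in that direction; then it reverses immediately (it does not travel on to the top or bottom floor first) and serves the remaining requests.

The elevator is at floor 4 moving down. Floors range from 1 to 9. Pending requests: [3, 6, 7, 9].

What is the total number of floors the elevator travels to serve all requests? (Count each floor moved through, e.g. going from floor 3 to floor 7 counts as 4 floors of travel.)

Answer: 7

Derivation:
Start at floor 4 moving down, LOOK stop order: [3, 6, 7, 9]
  4 → 3: |3-4| = 1, total = 1
  3 → 6: |6-3| = 3, total = 4
  6 → 7: |7-6| = 1, total = 5
  7 → 9: |9-7| = 2, total = 7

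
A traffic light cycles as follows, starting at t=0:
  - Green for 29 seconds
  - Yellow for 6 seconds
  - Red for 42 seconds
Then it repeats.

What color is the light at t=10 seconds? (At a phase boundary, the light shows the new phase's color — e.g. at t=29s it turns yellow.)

Cycle length = 29 + 6 + 42 = 77s
t = 10, phase_t = 10 mod 77 = 10
10 < 29 (green end) → GREEN

Answer: green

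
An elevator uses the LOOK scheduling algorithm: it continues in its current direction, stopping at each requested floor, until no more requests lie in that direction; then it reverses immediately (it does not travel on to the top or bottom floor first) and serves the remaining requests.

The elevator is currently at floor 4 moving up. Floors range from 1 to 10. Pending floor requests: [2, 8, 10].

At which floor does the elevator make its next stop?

Current floor: 4, direction: up
Requests above: [8, 10]
Requests below: [2]
Moving up and requests lie above → nearest above is min([8, 10]) = 8

Answer: 8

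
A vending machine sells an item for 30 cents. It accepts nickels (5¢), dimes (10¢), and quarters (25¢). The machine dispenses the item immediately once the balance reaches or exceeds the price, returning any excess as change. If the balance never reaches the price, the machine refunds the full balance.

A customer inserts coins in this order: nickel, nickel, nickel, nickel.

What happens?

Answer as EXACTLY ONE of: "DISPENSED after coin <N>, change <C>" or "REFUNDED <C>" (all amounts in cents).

Price: 30¢
Coin 1 (nickel, 5¢): balance = 5¢
Coin 2 (nickel, 5¢): balance = 10¢
Coin 3 (nickel, 5¢): balance = 15¢
Coin 4 (nickel, 5¢): balance = 20¢
All coins inserted, balance 20¢ < price 30¢ → REFUND 20¢

Answer: REFUNDED 20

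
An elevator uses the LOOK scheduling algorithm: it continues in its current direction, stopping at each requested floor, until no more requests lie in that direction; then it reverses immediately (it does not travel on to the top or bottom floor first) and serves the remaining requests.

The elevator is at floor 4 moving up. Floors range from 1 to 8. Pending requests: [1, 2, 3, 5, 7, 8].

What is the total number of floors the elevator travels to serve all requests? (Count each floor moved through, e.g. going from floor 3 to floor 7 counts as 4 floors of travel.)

Start at floor 4 moving up, LOOK stop order: [5, 7, 8, 3, 2, 1]
  4 → 5: |5-4| = 1, total = 1
  5 → 7: |7-5| = 2, total = 3
  7 → 8: |8-7| = 1, total = 4
  8 → 3: |3-8| = 5, total = 9
  3 → 2: |2-3| = 1, total = 10
  2 → 1: |1-2| = 1, total = 11

Answer: 11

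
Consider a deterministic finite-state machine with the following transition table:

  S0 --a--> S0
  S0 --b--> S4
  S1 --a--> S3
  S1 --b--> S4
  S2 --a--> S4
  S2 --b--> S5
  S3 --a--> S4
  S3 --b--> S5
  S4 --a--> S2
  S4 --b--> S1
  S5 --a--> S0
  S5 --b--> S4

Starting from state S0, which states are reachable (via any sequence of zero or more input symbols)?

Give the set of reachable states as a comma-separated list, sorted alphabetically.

Answer: S0, S1, S2, S3, S4, S5

Derivation:
BFS from S0:
  visit S0: S0--a-->S0 (seen), S0--b-->S4 (new)
  visit S4: S4--a-->S2 (new), S4--b-->S1 (new)
  visit S2: S2--a-->S4 (seen), S2--b-->S5 (new)
  visit S1: S1--a-->S3 (new), S1--b-->S4 (seen)
  visit S5: S5--a-->S0 (seen), S5--b-->S4 (seen)
  visit S3: S3--a-->S4 (seen), S3--b-->S5 (seen)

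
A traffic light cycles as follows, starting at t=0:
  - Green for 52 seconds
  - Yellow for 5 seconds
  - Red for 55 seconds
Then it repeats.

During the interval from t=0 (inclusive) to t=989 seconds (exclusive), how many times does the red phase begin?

Answer: 9

Derivation:
Cycle = 52+5+55 = 112s
red phase starts at t = k*112 + 57 for k=0,1,2,...
Need k*112+57 < 989 → k < 8.321
k ∈ {0, ..., 8} → 9 starts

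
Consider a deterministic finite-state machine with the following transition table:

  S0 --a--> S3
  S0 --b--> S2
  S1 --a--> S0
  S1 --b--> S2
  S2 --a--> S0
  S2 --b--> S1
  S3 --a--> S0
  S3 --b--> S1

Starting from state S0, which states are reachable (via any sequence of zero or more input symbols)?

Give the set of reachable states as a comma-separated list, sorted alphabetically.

Answer: S0, S1, S2, S3

Derivation:
BFS from S0:
  visit S0: S0--a-->S3 (new), S0--b-->S2 (new)
  visit S3: S3--a-->S0 (seen), S3--b-->S1 (new)
  visit S2: S2--a-->S0 (seen), S2--b-->S1 (seen)
  visit S1: S1--a-->S0 (seen), S1--b-->S2 (seen)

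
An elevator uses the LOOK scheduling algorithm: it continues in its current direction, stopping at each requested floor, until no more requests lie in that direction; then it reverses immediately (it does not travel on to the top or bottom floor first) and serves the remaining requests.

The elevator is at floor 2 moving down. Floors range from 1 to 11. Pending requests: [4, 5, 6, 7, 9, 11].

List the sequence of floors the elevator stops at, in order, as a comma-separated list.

Answer: 4, 5, 6, 7, 9, 11

Derivation:
Current: 2, moving DOWN
Serve below first (descending): []
Then reverse, serve above (ascending): [4, 5, 6, 7, 9, 11]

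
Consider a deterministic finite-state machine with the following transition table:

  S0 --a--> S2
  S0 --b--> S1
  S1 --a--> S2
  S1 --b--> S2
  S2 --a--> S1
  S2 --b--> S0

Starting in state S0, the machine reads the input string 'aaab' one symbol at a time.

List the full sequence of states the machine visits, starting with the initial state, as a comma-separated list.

Answer: S0, S2, S1, S2, S0

Derivation:
Start: S0
  read 'a': S0 --a--> S2
  read 'a': S2 --a--> S1
  read 'a': S1 --a--> S2
  read 'b': S2 --b--> S0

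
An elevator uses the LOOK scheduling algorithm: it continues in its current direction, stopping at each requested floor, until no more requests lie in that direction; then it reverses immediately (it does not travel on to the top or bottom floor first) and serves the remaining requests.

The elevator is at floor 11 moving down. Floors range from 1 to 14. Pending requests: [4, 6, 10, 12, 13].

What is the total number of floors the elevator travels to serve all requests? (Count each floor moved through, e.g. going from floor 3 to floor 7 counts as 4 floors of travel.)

Start at floor 11 moving down, LOOK stop order: [10, 6, 4, 12, 13]
  11 → 10: |10-11| = 1, total = 1
  10 → 6: |6-10| = 4, total = 5
  6 → 4: |4-6| = 2, total = 7
  4 → 12: |12-4| = 8, total = 15
  12 → 13: |13-12| = 1, total = 16

Answer: 16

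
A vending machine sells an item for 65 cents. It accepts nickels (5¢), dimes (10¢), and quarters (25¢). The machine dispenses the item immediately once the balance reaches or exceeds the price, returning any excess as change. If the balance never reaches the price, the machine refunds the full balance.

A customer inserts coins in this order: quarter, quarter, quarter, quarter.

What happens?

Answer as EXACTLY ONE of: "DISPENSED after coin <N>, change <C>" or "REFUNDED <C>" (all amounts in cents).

Price: 65¢
Coin 1 (quarter, 25¢): balance = 25¢
Coin 2 (quarter, 25¢): balance = 50¢
Coin 3 (quarter, 25¢): balance = 75¢
  → balance >= price → DISPENSE, change = 75 - 65 = 10¢

Answer: DISPENSED after coin 3, change 10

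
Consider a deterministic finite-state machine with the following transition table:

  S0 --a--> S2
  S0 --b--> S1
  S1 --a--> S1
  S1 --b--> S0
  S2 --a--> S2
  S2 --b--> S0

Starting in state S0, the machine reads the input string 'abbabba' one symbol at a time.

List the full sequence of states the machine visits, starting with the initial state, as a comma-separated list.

Answer: S0, S2, S0, S1, S1, S0, S1, S1

Derivation:
Start: S0
  read 'a': S0 --a--> S2
  read 'b': S2 --b--> S0
  read 'b': S0 --b--> S1
  read 'a': S1 --a--> S1
  read 'b': S1 --b--> S0
  read 'b': S0 --b--> S1
  read 'a': S1 --a--> S1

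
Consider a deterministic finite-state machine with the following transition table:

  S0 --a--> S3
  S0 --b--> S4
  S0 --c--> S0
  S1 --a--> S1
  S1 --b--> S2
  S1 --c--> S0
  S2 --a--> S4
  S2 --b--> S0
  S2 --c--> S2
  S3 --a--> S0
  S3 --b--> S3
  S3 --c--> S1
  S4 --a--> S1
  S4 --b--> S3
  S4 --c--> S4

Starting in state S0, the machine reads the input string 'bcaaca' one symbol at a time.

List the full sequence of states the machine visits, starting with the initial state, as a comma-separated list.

Start: S0
  read 'b': S0 --b--> S4
  read 'c': S4 --c--> S4
  read 'a': S4 --a--> S1
  read 'a': S1 --a--> S1
  read 'c': S1 --c--> S0
  read 'a': S0 --a--> S3

Answer: S0, S4, S4, S1, S1, S0, S3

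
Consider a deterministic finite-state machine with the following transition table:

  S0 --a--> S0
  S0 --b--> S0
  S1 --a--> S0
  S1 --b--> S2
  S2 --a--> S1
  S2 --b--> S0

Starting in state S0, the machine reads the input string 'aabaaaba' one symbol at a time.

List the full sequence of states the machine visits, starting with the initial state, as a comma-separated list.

Answer: S0, S0, S0, S0, S0, S0, S0, S0, S0

Derivation:
Start: S0
  read 'a': S0 --a--> S0
  read 'a': S0 --a--> S0
  read 'b': S0 --b--> S0
  read 'a': S0 --a--> S0
  read 'a': S0 --a--> S0
  read 'a': S0 --a--> S0
  read 'b': S0 --b--> S0
  read 'a': S0 --a--> S0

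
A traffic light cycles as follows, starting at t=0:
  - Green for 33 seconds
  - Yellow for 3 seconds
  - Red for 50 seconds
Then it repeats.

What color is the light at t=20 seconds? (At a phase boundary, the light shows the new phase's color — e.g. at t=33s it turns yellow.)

Answer: green

Derivation:
Cycle length = 33 + 3 + 50 = 86s
t = 20, phase_t = 20 mod 86 = 20
20 < 33 (green end) → GREEN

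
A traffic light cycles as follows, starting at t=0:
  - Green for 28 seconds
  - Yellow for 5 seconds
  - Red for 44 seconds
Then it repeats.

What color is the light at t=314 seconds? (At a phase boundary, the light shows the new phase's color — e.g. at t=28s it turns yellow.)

Answer: green

Derivation:
Cycle length = 28 + 5 + 44 = 77s
t = 314, phase_t = 314 mod 77 = 6
6 < 28 (green end) → GREEN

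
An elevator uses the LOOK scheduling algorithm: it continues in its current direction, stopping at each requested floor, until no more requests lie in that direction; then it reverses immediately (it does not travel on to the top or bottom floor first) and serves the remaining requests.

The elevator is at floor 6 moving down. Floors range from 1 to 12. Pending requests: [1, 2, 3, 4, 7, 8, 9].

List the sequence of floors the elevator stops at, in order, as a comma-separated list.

Current: 6, moving DOWN
Serve below first (descending): [4, 3, 2, 1]
Then reverse, serve above (ascending): [7, 8, 9]

Answer: 4, 3, 2, 1, 7, 8, 9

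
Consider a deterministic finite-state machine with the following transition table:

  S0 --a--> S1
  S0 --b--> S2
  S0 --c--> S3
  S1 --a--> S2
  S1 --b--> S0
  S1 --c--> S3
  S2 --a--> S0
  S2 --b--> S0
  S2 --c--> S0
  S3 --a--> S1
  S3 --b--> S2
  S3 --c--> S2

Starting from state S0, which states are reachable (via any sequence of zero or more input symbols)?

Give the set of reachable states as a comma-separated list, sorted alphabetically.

BFS from S0:
  visit S0: S0--a-->S1 (new), S0--b-->S2 (new), S0--c-->S3 (new)
  visit S1: S1--a-->S2 (seen), S1--b-->S0 (seen), S1--c-->S3 (seen)
  visit S2: S2--a-->S0 (seen), S2--b-->S0 (seen), S2--c-->S0 (seen)
  visit S3: S3--a-->S1 (seen), S3--b-->S2 (seen), S3--c-->S2 (seen)

Answer: S0, S1, S2, S3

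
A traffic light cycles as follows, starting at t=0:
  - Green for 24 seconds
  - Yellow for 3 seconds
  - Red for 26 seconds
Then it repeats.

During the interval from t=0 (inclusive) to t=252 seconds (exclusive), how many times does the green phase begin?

Cycle = 24+3+26 = 53s
green phase starts at t = k*53 + 0 for k=0,1,2,...
Need k*53+0 < 252 → k < 4.755
k ∈ {0, ..., 4} → 5 starts

Answer: 5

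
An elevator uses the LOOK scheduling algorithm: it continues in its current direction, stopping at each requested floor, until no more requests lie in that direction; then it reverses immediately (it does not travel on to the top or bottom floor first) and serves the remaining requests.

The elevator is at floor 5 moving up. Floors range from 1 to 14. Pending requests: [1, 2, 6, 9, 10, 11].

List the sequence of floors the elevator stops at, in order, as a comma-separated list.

Current: 5, moving UP
Serve above first (ascending): [6, 9, 10, 11]
Then reverse, serve below (descending): [2, 1]

Answer: 6, 9, 10, 11, 2, 1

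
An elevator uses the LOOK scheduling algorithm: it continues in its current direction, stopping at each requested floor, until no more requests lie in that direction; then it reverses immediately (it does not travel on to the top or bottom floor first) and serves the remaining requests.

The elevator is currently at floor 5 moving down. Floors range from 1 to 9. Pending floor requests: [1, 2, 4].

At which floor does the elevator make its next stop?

Answer: 4

Derivation:
Current floor: 5, direction: down
Requests above: []
Requests below: [1, 2, 4]
Moving down and requests lie below → nearest below is max([1, 2, 4]) = 4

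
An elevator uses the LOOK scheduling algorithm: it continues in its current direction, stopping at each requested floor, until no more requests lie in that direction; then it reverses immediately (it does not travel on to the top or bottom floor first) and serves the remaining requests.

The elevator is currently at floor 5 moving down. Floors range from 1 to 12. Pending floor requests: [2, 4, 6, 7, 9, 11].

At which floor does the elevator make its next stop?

Current floor: 5, direction: down
Requests above: [6, 7, 9, 11]
Requests below: [2, 4]
Moving down and requests lie below → nearest below is max([2, 4]) = 4

Answer: 4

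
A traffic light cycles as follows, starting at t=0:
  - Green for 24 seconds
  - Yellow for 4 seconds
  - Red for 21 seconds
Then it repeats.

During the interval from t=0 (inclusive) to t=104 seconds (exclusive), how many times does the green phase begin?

Answer: 3

Derivation:
Cycle = 24+4+21 = 49s
green phase starts at t = k*49 + 0 for k=0,1,2,...
Need k*49+0 < 104 → k < 2.122
k ∈ {0, ..., 2} → 3 starts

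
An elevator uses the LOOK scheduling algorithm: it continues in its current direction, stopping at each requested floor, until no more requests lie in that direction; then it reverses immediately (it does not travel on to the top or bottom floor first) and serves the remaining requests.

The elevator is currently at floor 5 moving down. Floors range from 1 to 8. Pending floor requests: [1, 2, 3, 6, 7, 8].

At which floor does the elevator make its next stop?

Current floor: 5, direction: down
Requests above: [6, 7, 8]
Requests below: [1, 2, 3]
Moving down and requests lie below → nearest below is max([1, 2, 3]) = 3

Answer: 3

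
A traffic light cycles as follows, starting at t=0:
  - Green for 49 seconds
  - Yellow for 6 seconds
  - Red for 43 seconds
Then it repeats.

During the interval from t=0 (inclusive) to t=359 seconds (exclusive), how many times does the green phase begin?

Cycle = 49+6+43 = 98s
green phase starts at t = k*98 + 0 for k=0,1,2,...
Need k*98+0 < 359 → k < 3.663
k ∈ {0, ..., 3} → 4 starts

Answer: 4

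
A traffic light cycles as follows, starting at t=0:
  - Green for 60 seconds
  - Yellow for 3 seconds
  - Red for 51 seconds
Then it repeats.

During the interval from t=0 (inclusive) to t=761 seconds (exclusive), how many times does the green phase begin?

Cycle = 60+3+51 = 114s
green phase starts at t = k*114 + 0 for k=0,1,2,...
Need k*114+0 < 761 → k < 6.675
k ∈ {0, ..., 6} → 7 starts

Answer: 7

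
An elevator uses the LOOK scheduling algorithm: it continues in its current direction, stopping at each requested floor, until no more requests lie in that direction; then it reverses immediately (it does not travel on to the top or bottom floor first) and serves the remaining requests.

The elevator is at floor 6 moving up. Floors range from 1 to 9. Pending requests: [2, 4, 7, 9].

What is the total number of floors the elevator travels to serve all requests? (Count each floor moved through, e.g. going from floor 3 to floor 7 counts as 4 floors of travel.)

Answer: 10

Derivation:
Start at floor 6 moving up, LOOK stop order: [7, 9, 4, 2]
  6 → 7: |7-6| = 1, total = 1
  7 → 9: |9-7| = 2, total = 3
  9 → 4: |4-9| = 5, total = 8
  4 → 2: |2-4| = 2, total = 10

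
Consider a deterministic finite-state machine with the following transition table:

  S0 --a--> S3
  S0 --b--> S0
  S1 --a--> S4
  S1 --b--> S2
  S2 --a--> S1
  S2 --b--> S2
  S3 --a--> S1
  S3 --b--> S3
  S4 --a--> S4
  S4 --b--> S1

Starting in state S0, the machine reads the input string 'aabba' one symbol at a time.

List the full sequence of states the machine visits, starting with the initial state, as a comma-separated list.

Answer: S0, S3, S1, S2, S2, S1

Derivation:
Start: S0
  read 'a': S0 --a--> S3
  read 'a': S3 --a--> S1
  read 'b': S1 --b--> S2
  read 'b': S2 --b--> S2
  read 'a': S2 --a--> S1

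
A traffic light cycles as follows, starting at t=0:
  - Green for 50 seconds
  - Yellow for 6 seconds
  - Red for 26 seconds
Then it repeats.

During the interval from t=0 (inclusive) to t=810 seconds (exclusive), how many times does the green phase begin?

Cycle = 50+6+26 = 82s
green phase starts at t = k*82 + 0 for k=0,1,2,...
Need k*82+0 < 810 → k < 9.878
k ∈ {0, ..., 9} → 10 starts

Answer: 10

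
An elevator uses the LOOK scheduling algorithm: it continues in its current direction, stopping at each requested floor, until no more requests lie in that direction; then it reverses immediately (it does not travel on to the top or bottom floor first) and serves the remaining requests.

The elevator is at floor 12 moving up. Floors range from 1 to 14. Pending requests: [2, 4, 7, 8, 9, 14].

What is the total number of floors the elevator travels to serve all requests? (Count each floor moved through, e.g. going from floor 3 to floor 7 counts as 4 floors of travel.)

Answer: 14

Derivation:
Start at floor 12 moving up, LOOK stop order: [14, 9, 8, 7, 4, 2]
  12 → 14: |14-12| = 2, total = 2
  14 → 9: |9-14| = 5, total = 7
  9 → 8: |8-9| = 1, total = 8
  8 → 7: |7-8| = 1, total = 9
  7 → 4: |4-7| = 3, total = 12
  4 → 2: |2-4| = 2, total = 14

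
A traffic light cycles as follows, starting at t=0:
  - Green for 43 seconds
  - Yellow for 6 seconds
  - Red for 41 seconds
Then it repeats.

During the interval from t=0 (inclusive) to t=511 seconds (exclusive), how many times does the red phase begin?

Cycle = 43+6+41 = 90s
red phase starts at t = k*90 + 49 for k=0,1,2,...
Need k*90+49 < 511 → k < 5.133
k ∈ {0, ..., 5} → 6 starts

Answer: 6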